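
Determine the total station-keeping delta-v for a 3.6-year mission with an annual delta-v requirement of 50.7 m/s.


dV = rate * years = 50.7 * 3.6
dV = 182.5200 m/s

182.5200 m/s


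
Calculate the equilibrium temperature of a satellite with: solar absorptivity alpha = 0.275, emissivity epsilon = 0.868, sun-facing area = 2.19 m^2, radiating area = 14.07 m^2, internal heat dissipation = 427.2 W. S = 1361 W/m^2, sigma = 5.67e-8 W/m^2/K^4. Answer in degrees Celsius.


Numerator = alpha*S*A_sun + Q_int = 0.275*1361*2.19 + 427.2 = 1246.8623 W
Denominator = eps*sigma*A_rad = 0.868*5.67e-8*14.07 = 6.9246349e-07 W/K^4
T^4 = 1.800618e+09 K^4
T = 205.9944 K = -67.1556 C

-67.1556 degrees Celsius


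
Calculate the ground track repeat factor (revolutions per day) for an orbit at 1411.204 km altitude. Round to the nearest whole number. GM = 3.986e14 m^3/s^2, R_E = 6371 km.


r = 7.782204e+06 m
T = 2*pi*sqrt(r^3/mu) = 6832.2718 s = 113.8712 min
revs/day = 1440 / 113.8712 = 12.6459
Rounded: 13 revolutions per day

13 revolutions per day


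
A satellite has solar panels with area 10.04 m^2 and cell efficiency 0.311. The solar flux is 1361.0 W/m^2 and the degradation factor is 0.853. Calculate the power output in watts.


P = area * eta * S * degradation
P = 10.04 * 0.311 * 1361.0 * 0.853
P = 3624.9436 W

3624.9436 W


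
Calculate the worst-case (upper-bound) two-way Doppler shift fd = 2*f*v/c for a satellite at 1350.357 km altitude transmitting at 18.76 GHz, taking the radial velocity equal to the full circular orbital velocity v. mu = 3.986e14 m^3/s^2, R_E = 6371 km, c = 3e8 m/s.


r = 7.721357e+06 m
v = sqrt(mu/r) = 7184.9182 m/s (worst-case radial velocity)
f = 18.76 GHz = 1.876e+10 Hz
fd = 2*f*v/c = 2*1.876e+10*7184.9182/3.0e+08
fd = 898593.7753 Hz

898593.7753 Hz


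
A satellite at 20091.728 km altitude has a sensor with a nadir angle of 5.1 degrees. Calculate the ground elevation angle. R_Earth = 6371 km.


r = R_E + alt = 26462.7280 km
Law of sines in the satellite / Earth-center / ground-point triangle:
  sin(nadir)/R_E = sin(90 + el)/r  =>  cos(el) = (r/R_E)*sin(nadir)
cos(el) = (26462.7280 / 6371.0000) * sin(5.1 deg) = 0.3692333
el = arccos(0.3692333) = 68.3317 deg
(Earth-central angle = 90 - nadir - el = 16.5683 deg)

68.3317 degrees


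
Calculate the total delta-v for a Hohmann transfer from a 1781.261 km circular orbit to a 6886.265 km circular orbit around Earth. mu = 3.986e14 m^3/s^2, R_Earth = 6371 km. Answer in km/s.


r1 = 8152.2610 km = 8.152261e+06 m
r2 = 13257.2650 km = 1.3257265e+07 m
dv1 = sqrt(mu/r1)*(sqrt(2*r2/(r1+r2)) - 1) = 789.1309 m/s
dv2 = sqrt(mu/r2)*(1 - sqrt(2*r1/(r1+r2))) = 698.1830 m/s
total dv = |dv1| + |dv2| = 789.1309 + 698.1830 = 1487.3138 m/s = 1.4873 km/s

1.4873 km/s


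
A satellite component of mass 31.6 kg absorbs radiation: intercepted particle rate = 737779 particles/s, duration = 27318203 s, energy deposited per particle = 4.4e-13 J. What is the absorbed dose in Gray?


Total energy deposited = rate * time * E_per
  = 737779 * 27318203 * 4.4e-13 = 8.8681 J
Dose = E_total / mass = 8.8681 / 31.6
Dose = 0.2806364 Gy

0.2806 Gy


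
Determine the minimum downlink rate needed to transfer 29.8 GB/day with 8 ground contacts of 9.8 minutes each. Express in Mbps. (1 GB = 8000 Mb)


total contact time = 8 * 9.8 * 60 = 4704.0000 s
data = 29.8 GB = 238400.0000 Mb
rate = 238400.0000 / 4704.0000 = 50.6803 Mbps

50.6803 Mbps


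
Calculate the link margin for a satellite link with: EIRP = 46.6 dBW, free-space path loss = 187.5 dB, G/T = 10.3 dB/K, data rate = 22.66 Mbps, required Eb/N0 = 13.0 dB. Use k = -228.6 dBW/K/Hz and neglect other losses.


C/N0 = EIRP - FSPL + G/T - k = 46.6 - 187.5 + 10.3 - (-228.6)
C/N0 = 98.0000 dB-Hz
R_b = 22.66 Mbps = 2.266e+07 bps -> 10*log10(R_b) = 73.5526 dB-Hz
Eb/N0 = C/N0 - 10*log10(R_b) = 98.0000 - 73.5526 = 24.4474 dB
Margin = Eb/N0 - Eb/N0_req = 24.4474 - 13.0 = 11.4474 dB (link closes)

11.4474 dB


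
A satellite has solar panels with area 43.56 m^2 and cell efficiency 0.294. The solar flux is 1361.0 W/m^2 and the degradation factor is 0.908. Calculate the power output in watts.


P = area * eta * S * degradation
P = 43.56 * 0.294 * 1361.0 * 0.908
P = 15826.2920 W

15826.2920 W


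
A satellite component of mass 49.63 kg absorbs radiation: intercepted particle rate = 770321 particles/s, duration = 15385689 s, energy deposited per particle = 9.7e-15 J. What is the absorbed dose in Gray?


Total energy deposited = rate * time * E_per
  = 770321 * 15385689 * 9.7e-15 = 0.1149636 J
Dose = E_total / mass = 0.1149636 / 49.63
Dose = 0.002316414 Gy

0.0023 Gy


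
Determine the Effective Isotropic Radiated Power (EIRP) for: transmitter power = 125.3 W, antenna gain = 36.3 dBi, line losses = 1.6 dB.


Pt = 125.3 W = 20.9795 dBW
EIRP = Pt_dBW + Gt - losses = 20.9795 + 36.3 - 1.6 = 55.6795 dBW

55.6795 dBW


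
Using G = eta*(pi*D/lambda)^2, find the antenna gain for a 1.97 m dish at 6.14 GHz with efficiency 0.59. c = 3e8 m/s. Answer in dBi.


lambda = c/f = 3e8 / 6.14e+09 = 0.04885993 m
G = eta*(pi*D/lambda)^2 = 0.59*(pi*1.97/0.04885993)^2
G = 9466.2603 (linear)
G = 10*log10(9466.2603) = 39.7618 dBi

39.7618 dBi


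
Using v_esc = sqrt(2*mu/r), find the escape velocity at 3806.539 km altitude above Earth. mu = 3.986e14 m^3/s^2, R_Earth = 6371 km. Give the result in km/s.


r = 6371.0 + 3806.539 = 10177.5390 km = 1.0177539e+07 m
v_esc = sqrt(2*mu/r) = sqrt(2*3.986e14 / 1.0177539e+07)
v_esc = 8850.3869 m/s = 8.8504 km/s

8.8504 km/s


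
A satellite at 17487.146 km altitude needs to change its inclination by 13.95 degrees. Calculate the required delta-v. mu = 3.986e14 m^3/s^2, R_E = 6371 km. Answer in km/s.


r = 23858.1460 km = 2.3858146e+07 m
V = sqrt(mu/r) = 4087.4297 m/s
di = 13.95 deg = 0.2434734 rad
dV = 2*V*sin(di/2) = 2*4087.4297*sin(0.1217367)
dV = 992.7243 m/s = 0.9927243 km/s

0.9927 km/s


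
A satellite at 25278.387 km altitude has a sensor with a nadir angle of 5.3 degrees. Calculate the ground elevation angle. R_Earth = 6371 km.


r = R_E + alt = 31649.3870 km
Law of sines in the satellite / Earth-center / ground-point triangle:
  sin(nadir)/R_E = sin(90 + el)/r  =>  cos(el) = (r/R_E)*sin(nadir)
cos(el) = (31649.3870 / 6371.0000) * sin(5.3 deg) = 0.4588718
el = arccos(0.4588718) = 62.6857 deg
(Earth-central angle = 90 - nadir - el = 22.0143 deg)

62.6857 degrees


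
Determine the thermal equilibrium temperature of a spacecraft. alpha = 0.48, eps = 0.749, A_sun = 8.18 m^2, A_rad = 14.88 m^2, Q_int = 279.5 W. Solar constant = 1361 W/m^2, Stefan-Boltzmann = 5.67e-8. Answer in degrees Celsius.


Numerator = alpha*S*A_sun + Q_int = 0.48*1361*8.18 + 279.5 = 5623.3304 W
Denominator = eps*sigma*A_rad = 0.749*5.67e-8*14.88 = 6.319283e-07 W/K^4
T^4 = 8.8986842e+09 K^4
T = 307.1365 K = 33.9865 C

33.9865 degrees Celsius


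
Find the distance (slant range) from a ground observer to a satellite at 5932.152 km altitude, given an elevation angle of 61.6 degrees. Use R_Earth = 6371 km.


h = 5932.152 km, el = 61.6 deg
d = -R_E*sin(el) + sqrt((R_E*sin(el))^2 + 2*R_E*h + h^2)
d = -6371.0000*sin(1.0751) + sqrt((6371.0000*0.8796486)^2 + 2*6371.0000*5932.152 + 5932.152^2)
d = 6319.9120 km

6319.9120 km


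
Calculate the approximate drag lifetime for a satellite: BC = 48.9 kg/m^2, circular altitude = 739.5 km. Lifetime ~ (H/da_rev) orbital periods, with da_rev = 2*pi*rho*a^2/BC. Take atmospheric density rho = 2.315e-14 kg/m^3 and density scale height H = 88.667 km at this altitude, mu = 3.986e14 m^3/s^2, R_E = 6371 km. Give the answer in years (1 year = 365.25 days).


a = R_E + alt = 7110.5000 km = 7.1105e+06 m
da_rev = 2*pi*rho*a^2/BC = 2*pi*2.315e-14*(7.1105e+06)^2/48.9 = 0.150391152 m per revolution
N = H/da_rev = 88667.0000 m / 0.150391152 m = 589575.9080 revolutions
P = 2*pi*sqrt(a^3/mu) = 5967.0741 s
lifetime = N*P = 589575.9080 * 5967.0741 = 3.5180431e+09 s = 40718.0919 days
years = 40718.0919 / 365.25 = 111.4801 years

111.4801 years


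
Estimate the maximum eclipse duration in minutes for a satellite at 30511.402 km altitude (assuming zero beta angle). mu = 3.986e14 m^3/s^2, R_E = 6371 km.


r = 36882.4020 km
T = 1174.8672 min
Eclipse fraction = arcsin(R_E/r)/pi = arcsin(6371.0000/36882.4020)/pi
= arcsin(0.1727382)/pi = 0.05526146
Eclipse duration = 0.05526146 * 1174.8672 = 64.9249 min

64.9249 minutes


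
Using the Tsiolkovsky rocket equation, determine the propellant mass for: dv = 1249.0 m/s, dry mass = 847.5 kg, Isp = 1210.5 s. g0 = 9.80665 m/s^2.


ve = Isp * g0 = 1210.5 * 9.80665 = 11870.949825 m/s
mass ratio = exp(dv/ve) = exp(1249.0/11870.949825) = 1.11094925
m_prop = m_dry * (mr - 1) = 847.5 * (1.11094925 - 1)
m_prop = 94.0295 kg

94.0295 kg


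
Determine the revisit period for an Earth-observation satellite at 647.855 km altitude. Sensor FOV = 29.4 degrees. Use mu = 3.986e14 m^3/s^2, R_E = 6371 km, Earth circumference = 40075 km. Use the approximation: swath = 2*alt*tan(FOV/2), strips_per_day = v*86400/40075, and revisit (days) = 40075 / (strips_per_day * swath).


swath = 2*647.855*tan(0.2565634) = 339.9232 km
v = sqrt(mu/r) = 7535.9067 m/s = 7.5359 km/s
strips/day = v*86400/40075 = 7.5359*86400/40075 = 16.2471
coverage/day = strips * swath = 16.2471 * 339.9232 = 5522.7638 km
revisit = 40075 / 5522.7638 = 7.2563 days

7.2563 days


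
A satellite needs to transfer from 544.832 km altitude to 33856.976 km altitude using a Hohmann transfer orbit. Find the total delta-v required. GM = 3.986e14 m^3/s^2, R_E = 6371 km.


r1 = 6915.8320 km = 6.915832e+06 m
r2 = 40227.9760 km = 4.0227976e+07 m
dv1 = sqrt(mu/r1)*(sqrt(2*r2/(r1+r2)) - 1) = 2325.9215 m/s
dv2 = sqrt(mu/r2)*(1 - sqrt(2*r1/(r1+r2))) = 1442.7615 m/s
total dv = |dv1| + |dv2| = 2325.9215 + 1442.7615 = 3768.6830 m/s = 3.7687 km/s

3.7687 km/s


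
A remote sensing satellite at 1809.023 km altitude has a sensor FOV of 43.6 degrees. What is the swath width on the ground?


FOV = 43.6 deg = 0.7609636 rad
swath = 2 * alt * tan(FOV/2) = 2 * 1809.023 * tan(0.3804818)
swath = 2 * 1809.023 * 0.3999715
swath = 1447.1152 km

1447.1152 km


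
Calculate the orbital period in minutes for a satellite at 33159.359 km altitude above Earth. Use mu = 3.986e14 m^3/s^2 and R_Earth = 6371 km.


r = 39530.3590 km = 3.9530359e+07 m
T = 2*pi*sqrt(r^3/mu) = 2*pi*sqrt(6.1772087e+22 / 3.986e14)
T = 78218.1174 s = 1303.6353 min

1303.6353 minutes


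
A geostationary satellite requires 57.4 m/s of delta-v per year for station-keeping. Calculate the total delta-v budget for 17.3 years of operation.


dV = rate * years = 57.4 * 17.3
dV = 993.0200 m/s

993.0200 m/s


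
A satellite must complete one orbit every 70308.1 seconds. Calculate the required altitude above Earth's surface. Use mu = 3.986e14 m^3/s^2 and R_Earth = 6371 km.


T = 70308.1 s
r = (mu*T^2/(4*pi^2))^(1/3) = (3.986e14 * 70308.1^2 / (4*pi^2))^(1/3)
r = 3.6818218e+07 m = 36818.2176 km
alt = r - R_E = 36818.2176 - 6371 = 30447.2176 km

30447.2176 km


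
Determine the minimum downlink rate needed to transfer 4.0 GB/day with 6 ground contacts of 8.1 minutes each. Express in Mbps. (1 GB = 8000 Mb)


total contact time = 6 * 8.1 * 60 = 2916.0000 s
data = 4.0 GB = 32000.0000 Mb
rate = 32000.0000 / 2916.0000 = 10.9739 Mbps

10.9739 Mbps


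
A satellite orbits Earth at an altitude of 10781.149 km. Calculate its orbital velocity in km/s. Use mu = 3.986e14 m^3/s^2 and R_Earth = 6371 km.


r = R_E + alt = 6371.0 + 10781.149 = 17152.1490 km = 1.7152149e+07 m
v = sqrt(mu/r) = sqrt(3.986e14 / 1.7152149e+07) = 4820.6919 m/s = 4.8207 km/s

4.8207 km/s


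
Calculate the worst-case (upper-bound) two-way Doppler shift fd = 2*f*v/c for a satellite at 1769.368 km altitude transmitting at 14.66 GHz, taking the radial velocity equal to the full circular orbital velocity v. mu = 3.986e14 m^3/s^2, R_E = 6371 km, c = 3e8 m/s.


r = 8.140368e+06 m
v = sqrt(mu/r) = 6997.5600 m/s (worst-case radial velocity)
f = 14.66 GHz = 1.466e+10 Hz
fd = 2*f*v/c = 2*1.466e+10*6997.5600/3.0e+08
fd = 683894.8593 Hz

683894.8593 Hz


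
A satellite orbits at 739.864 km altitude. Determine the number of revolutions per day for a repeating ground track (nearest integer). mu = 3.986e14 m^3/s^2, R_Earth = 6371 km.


r = 7.110864e+06 m
T = 2*pi*sqrt(r^3/mu) = 5967.5323 s = 99.4589 min
revs/day = 1440 / 99.4589 = 14.4783
Rounded: 14 revolutions per day

14 revolutions per day


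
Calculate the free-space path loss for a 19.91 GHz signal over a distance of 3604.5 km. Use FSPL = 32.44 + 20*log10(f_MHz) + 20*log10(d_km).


f = 19.91 GHz = 19910.0000 MHz
d = 3604.5 km
FSPL = 32.44 + 20*log10(19910.0000) + 20*log10(3604.5)
FSPL = 32.44 + 85.9814 + 71.1369
FSPL = 189.5583 dB

189.5583 dB


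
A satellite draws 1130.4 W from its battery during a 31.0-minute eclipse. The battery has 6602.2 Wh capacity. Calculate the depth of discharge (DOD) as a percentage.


E_used = P * t / 60 = 1130.4 * 31.0 / 60 = 584.0400 Wh
DOD = E_used / E_total * 100 = 584.0400 / 6602.2 * 100
DOD = 8.8461 %

8.8461 %


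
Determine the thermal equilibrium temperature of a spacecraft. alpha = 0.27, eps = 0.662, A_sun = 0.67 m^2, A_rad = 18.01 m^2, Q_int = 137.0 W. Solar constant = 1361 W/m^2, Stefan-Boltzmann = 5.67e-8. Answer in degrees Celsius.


Numerator = alpha*S*A_sun + Q_int = 0.27*1361*0.67 + 137.0 = 383.2049 W
Denominator = eps*sigma*A_rad = 0.662*5.67e-8*18.01 = 6.7601255e-07 W/K^4
T^4 = 5.6686063e+08 K^4
T = 154.3011 K = -118.8489 C

-118.8489 degrees Celsius


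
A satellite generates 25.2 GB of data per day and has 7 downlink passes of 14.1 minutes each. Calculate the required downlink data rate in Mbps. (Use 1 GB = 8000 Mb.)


total contact time = 7 * 14.1 * 60 = 5922.0000 s
data = 25.2 GB = 201600.0000 Mb
rate = 201600.0000 / 5922.0000 = 34.0426 Mbps

34.0426 Mbps


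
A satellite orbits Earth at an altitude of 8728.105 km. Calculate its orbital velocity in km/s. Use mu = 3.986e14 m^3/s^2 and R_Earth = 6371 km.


r = R_E + alt = 6371.0 + 8728.105 = 15099.1050 km = 1.5099105e+07 m
v = sqrt(mu/r) = sqrt(3.986e14 / 1.5099105e+07) = 5137.9875 m/s = 5.1380 km/s

5.1380 km/s


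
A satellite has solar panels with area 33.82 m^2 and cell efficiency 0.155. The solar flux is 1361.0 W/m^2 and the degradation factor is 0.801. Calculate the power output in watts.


P = area * eta * S * degradation
P = 33.82 * 0.155 * 1361.0 * 0.801
P = 5714.7330 W

5714.7330 W


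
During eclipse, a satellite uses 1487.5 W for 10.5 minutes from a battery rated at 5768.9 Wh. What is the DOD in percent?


E_used = P * t / 60 = 1487.5 * 10.5 / 60 = 260.3125 Wh
DOD = E_used / E_total * 100 = 260.3125 / 5768.9 * 100
DOD = 4.5123 %

4.5123 %


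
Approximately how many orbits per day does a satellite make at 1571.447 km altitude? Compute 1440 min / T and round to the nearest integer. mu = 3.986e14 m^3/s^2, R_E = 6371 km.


r = 7.942447e+06 m
T = 2*pi*sqrt(r^3/mu) = 7044.3789 s = 117.4063 min
revs/day = 1440 / 117.4063 = 12.2651
Rounded: 12 revolutions per day

12 revolutions per day


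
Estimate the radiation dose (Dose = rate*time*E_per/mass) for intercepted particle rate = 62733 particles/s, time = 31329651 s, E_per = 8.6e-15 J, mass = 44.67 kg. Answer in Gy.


Total energy deposited = rate * time * E_per
  = 62733 * 31329651 * 8.6e-15 = 0.01690247 J
Dose = E_total / mass = 0.01690247 / 44.67
Dose = 3.7838517e-04 Gy

3.7839e-04 Gy


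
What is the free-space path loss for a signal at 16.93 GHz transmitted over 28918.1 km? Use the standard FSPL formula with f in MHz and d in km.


f = 16.93 GHz = 16930.0000 MHz
d = 28918.1 km
FSPL = 32.44 + 20*log10(16930.0000) + 20*log10(28918.1)
FSPL = 32.44 + 84.5731 + 89.2234
FSPL = 206.2365 dB

206.2365 dB


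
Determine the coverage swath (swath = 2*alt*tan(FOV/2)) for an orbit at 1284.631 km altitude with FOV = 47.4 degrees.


FOV = 47.4 deg = 0.8272861 rad
swath = 2 * alt * tan(FOV/2) = 2 * 1284.631 * tan(0.413643)
swath = 2 * 1284.631 * 0.4389693
swath = 1127.8272 km

1127.8272 km


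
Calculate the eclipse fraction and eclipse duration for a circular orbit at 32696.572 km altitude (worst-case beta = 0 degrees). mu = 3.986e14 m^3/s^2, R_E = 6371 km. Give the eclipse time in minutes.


r = 39067.5720 km
T = 1280.8097 min
Eclipse fraction = arcsin(R_E/r)/pi = arcsin(6371.0000/39067.5720)/pi
= arcsin(0.1630764)/pi = 0.05214171
Eclipse duration = 0.05214171 * 1280.8097 = 66.7836 min

66.7836 minutes


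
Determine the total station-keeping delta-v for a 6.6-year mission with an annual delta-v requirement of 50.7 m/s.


dV = rate * years = 50.7 * 6.6
dV = 334.6200 m/s

334.6200 m/s


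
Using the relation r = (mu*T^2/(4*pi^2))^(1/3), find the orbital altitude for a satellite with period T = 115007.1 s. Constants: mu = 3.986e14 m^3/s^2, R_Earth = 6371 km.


T = 115007.1 s
r = (mu*T^2/(4*pi^2))^(1/3) = (3.986e14 * 115007.1^2 / (4*pi^2))^(1/3)
r = 5.1114285e+07 m = 51114.2847 km
alt = r - R_E = 51114.2847 - 6371 = 44743.2847 km

44743.2847 km


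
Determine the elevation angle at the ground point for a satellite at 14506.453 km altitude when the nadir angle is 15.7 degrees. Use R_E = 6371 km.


r = R_E + alt = 20877.4530 km
Law of sines in the satellite / Earth-center / ground-point triangle:
  sin(nadir)/R_E = sin(90 + el)/r  =>  cos(el) = (r/R_E)*sin(nadir)
cos(el) = (20877.4530 / 6371.0000) * sin(15.7 deg) = 0.8867443
el = arccos(0.8867443) = 27.5331 deg
(Earth-central angle = 90 - nadir - el = 46.7669 deg)

27.5331 degrees


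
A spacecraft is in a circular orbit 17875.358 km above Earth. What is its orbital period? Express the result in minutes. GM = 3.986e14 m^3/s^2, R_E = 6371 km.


r = 24246.3580 km = 2.4246358e+07 m
T = 2*pi*sqrt(r^3/mu) = 2*pi*sqrt(1.4254091e+22 / 3.986e14)
T = 37573.4428 s = 626.2240 min

626.2240 minutes


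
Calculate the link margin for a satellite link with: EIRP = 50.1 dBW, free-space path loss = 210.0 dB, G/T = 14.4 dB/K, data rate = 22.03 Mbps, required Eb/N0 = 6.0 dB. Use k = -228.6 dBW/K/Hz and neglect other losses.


C/N0 = EIRP - FSPL + G/T - k = 50.1 - 210.0 + 14.4 - (-228.6)
C/N0 = 83.1000 dB-Hz
R_b = 22.03 Mbps = 2.203e+07 bps -> 10*log10(R_b) = 73.4301 dB-Hz
Eb/N0 = C/N0 - 10*log10(R_b) = 83.1000 - 73.4301 = 9.6699 dB
Margin = Eb/N0 - Eb/N0_req = 9.6699 - 6.0 = 3.6699 dB (link closes)

3.6699 dB


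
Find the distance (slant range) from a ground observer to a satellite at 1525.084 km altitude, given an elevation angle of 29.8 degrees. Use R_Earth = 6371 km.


h = 1525.084 km, el = 29.8 deg
d = -R_E*sin(el) + sqrt((R_E*sin(el))^2 + 2*R_E*h + h^2)
d = -6371.0000*sin(0.5201081) + sqrt((6371.0000*0.496974)^2 + 2*6371.0000*1525.084 + 1525.084^2)
d = 2471.4608 km

2471.4608 km


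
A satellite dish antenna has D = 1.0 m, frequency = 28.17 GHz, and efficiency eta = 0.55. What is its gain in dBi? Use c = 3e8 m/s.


lambda = c/f = 3e8 / 2.817e+10 = 0.01064963 m
G = eta*(pi*D/lambda)^2 = 0.55*(pi*1.0/0.01064963)^2
G = 47862.3060 (linear)
G = 10*log10(47862.3060) = 46.7999 dBi

46.7999 dBi


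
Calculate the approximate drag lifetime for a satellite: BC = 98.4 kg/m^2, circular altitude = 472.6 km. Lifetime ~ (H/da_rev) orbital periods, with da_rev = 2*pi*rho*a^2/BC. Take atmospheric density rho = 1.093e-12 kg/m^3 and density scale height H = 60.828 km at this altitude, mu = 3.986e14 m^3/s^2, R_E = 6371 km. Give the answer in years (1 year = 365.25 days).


a = R_E + alt = 6843.6000 km = 6.8436e+06 m
da_rev = 2*pi*rho*a^2/BC = 2*pi*1.093e-12*(6.8436e+06)^2/98.4 = 3.268693 m per revolution
N = H/da_rev = 60828.0000 m / 3.268693 m = 18609.2714 revolutions
P = 2*pi*sqrt(a^3/mu) = 5634.2764 s
lifetime = N*P = 18609.2714 * 5634.2764 = 1.0484978e+08 s = 1213.5391 days
years = 1213.5391 / 365.25 = 3.3225 years

3.3225 years


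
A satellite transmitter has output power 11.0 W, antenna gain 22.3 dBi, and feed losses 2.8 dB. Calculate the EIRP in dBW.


Pt = 11.0 W = 10.4139 dBW
EIRP = Pt_dBW + Gt - losses = 10.4139 + 22.3 - 2.8 = 29.9139 dBW

29.9139 dBW


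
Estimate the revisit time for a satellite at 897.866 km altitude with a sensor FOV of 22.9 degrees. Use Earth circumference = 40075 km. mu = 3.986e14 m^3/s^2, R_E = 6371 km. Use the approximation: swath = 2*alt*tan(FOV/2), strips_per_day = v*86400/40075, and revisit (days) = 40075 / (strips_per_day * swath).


swath = 2*897.866*tan(0.1998402) = 363.7142 km
v = sqrt(mu/r) = 7405.1748 m/s = 7.4052 km/s
strips/day = v*86400/40075 = 7.4052*86400/40075 = 15.9652
coverage/day = strips * swath = 15.9652 * 363.7142 = 5806.7848 km
revisit = 40075 / 5806.7848 = 6.9014 days

6.9014 days


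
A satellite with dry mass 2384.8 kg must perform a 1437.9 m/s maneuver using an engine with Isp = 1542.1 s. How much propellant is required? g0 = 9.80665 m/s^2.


ve = Isp * g0 = 1542.1 * 9.80665 = 15122.834965 m/s
mass ratio = exp(dv/ve) = exp(1437.9/15122.834965) = 1.09974835
m_prop = m_dry * (mr - 1) = 2384.8 * (1.09974835 - 1)
m_prop = 237.8799 kg

237.8799 kg


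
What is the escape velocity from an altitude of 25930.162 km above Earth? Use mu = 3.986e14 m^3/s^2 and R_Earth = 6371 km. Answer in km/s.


r = 6371.0 + 25930.162 = 32301.1620 km = 3.2301162e+07 m
v_esc = sqrt(2*mu/r) = sqrt(2*3.986e14 / 3.2301162e+07)
v_esc = 4967.9198 m/s = 4.9679 km/s

4.9679 km/s


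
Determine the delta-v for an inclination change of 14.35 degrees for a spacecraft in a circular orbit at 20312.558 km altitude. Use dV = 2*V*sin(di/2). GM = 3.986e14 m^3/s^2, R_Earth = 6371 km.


r = 26683.5580 km = 2.6683558e+07 m
V = sqrt(mu/r) = 3864.9758 m/s
di = 14.35 deg = 0.2504547 rad
dV = 2*V*sin(di/2) = 2*3864.9758*sin(0.1252274)
dV = 965.4735 m/s = 0.9654735 km/s

0.9655 km/s


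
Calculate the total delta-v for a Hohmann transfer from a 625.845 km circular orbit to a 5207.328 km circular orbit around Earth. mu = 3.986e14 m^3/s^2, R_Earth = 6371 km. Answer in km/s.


r1 = 6996.8450 km = 6.996845e+06 m
r2 = 11578.3280 km = 1.1578328e+07 m
dv1 = sqrt(mu/r1)*(sqrt(2*r2/(r1+r2)) - 1) = 879.5605 m/s
dv2 = sqrt(mu/r2)*(1 - sqrt(2*r1/(r1+r2))) = 774.7318 m/s
total dv = |dv1| + |dv2| = 879.5605 + 774.7318 = 1654.2923 m/s = 1.6543 km/s

1.6543 km/s


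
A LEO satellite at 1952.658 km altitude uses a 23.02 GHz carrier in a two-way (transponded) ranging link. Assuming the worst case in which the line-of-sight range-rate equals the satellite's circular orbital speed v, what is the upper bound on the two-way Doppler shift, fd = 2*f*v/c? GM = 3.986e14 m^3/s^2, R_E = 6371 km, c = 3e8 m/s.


r = 8.323658e+06 m
v = sqrt(mu/r) = 6920.0867 m/s (worst-case radial velocity)
f = 23.02 GHz = 2.302e+10 Hz
fd = 2*f*v/c = 2*2.302e+10*6920.0867/3.0e+08
fd = 1.0620026e+06 Hz

1.0620e+06 Hz


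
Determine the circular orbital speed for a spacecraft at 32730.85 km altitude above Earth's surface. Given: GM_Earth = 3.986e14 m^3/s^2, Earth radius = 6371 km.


r = R_E + alt = 6371.0 + 32730.85 = 39101.8500 km = 3.910185e+07 m
v = sqrt(mu/r) = sqrt(3.986e14 / 3.910185e+07) = 3192.7874 m/s = 3.1928 km/s

3.1928 km/s


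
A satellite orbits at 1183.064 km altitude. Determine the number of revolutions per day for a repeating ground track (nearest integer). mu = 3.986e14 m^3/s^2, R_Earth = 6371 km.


r = 7.554064e+06 m
T = 2*pi*sqrt(r^3/mu) = 6534.0464 s = 108.9008 min
revs/day = 1440 / 108.9008 = 13.2230
Rounded: 13 revolutions per day

13 revolutions per day


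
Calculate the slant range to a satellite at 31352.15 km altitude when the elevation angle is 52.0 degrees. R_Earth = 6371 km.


h = 31352.15 km, el = 52.0 deg
d = -R_E*sin(el) + sqrt((R_E*sin(el))^2 + 2*R_E*h + h^2)
d = -6371.0000*sin(0.9075712) + sqrt((6371.0000*0.7880108)^2 + 2*6371.0000*31352.15 + 31352.15^2)
d = 32498.2587 km

32498.2587 km


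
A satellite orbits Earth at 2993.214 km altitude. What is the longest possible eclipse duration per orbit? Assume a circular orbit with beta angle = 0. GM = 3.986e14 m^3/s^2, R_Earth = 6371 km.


r = 9364.2140 km
T = 150.3028 min
Eclipse fraction = arcsin(R_E/r)/pi = arcsin(6371.0000/9364.2140)/pi
= arcsin(0.6803561)/pi = 0.2381749
Eclipse duration = 0.2381749 * 150.3028 = 35.7983 min

35.7983 minutes


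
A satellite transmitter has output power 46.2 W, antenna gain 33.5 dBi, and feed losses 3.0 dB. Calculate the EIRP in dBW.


Pt = 46.2 W = 16.6464 dBW
EIRP = Pt_dBW + Gt - losses = 16.6464 + 33.5 - 3.0 = 47.1464 dBW

47.1464 dBW


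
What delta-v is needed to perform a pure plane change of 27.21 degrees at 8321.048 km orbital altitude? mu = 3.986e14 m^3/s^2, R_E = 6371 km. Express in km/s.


r = 14692.0480 km = 1.4692048e+07 m
V = sqrt(mu/r) = 5208.6776 m/s
di = 27.21 deg = 0.4749041 rad
dV = 2*V*sin(di/2) = 2*5208.6776*sin(0.237452)
dV = 2450.4425 m/s = 2.4504 km/s

2.4504 km/s


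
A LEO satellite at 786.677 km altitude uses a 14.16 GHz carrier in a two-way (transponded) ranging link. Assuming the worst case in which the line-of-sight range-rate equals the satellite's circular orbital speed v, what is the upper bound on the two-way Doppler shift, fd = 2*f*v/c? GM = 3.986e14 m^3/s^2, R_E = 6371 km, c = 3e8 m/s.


r = 7.157677e+06 m
v = sqrt(mu/r) = 7462.4700 m/s (worst-case radial velocity)
f = 14.16 GHz = 1.416e+10 Hz
fd = 2*f*v/c = 2*1.416e+10*7462.4700/3.0e+08
fd = 704457.1693 Hz

704457.1693 Hz


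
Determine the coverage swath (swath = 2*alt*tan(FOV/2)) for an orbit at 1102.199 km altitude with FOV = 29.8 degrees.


FOV = 29.8 deg = 0.5201081 rad
swath = 2 * alt * tan(FOV/2) = 2 * 1102.199 * tan(0.2600541)
swath = 2 * 1102.199 * 0.2660794
swath = 586.5450 km

586.5450 km


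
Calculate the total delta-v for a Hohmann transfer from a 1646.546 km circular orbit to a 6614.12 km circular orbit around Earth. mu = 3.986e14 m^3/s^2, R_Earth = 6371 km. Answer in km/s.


r1 = 8017.5460 km = 8.017546e+06 m
r2 = 12985.1200 km = 1.298512e+07 m
dv1 = sqrt(mu/r1)*(sqrt(2*r2/(r1+r2)) - 1) = 789.6344 m/s
dv2 = sqrt(mu/r2)*(1 - sqrt(2*r1/(r1+r2))) = 699.3566 m/s
total dv = |dv1| + |dv2| = 789.6344 + 699.3566 = 1488.9909 m/s = 1.4890 km/s

1.4890 km/s


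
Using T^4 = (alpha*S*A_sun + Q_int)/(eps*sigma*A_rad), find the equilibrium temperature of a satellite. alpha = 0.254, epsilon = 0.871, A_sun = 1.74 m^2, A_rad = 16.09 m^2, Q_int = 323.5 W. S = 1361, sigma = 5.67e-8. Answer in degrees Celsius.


Numerator = alpha*S*A_sun + Q_int = 0.254*1361*1.74 + 323.5 = 925.0076 W
Denominator = eps*sigma*A_rad = 0.871*5.67e-8*16.09 = 7.9461591e-07 W/K^4
T^4 = 1.1640939e+09 K^4
T = 184.7128 K = -88.4372 C

-88.4372 degrees Celsius


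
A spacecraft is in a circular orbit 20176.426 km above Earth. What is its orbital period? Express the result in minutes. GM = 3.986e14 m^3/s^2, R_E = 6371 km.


r = 26547.4260 km = 2.6547426e+07 m
T = 2*pi*sqrt(r^3/mu) = 2*pi*sqrt(1.8709719e+22 / 3.986e14)
T = 43047.1942 s = 717.4532 min

717.4532 minutes


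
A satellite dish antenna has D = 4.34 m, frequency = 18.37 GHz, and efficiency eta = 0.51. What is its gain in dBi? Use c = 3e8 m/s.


lambda = c/f = 3e8 / 1.837e+10 = 0.01633097 m
G = eta*(pi*D/lambda)^2 = 0.51*(pi*4.34/0.01633097)^2
G = 355488.1953 (linear)
G = 10*log10(355488.1953) = 55.5083 dBi

55.5083 dBi


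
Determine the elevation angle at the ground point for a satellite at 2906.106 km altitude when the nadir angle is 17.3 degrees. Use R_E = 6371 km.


r = R_E + alt = 9277.1060 km
Law of sines in the satellite / Earth-center / ground-point triangle:
  sin(nadir)/R_E = sin(90 + el)/r  =>  cos(el) = (r/R_E)*sin(nadir)
cos(el) = (9277.1060 / 6371.0000) * sin(17.3 deg) = 0.4330212
el = arccos(0.4330212) = 64.3406 deg
(Earth-central angle = 90 - nadir - el = 8.3594 deg)

64.3406 degrees


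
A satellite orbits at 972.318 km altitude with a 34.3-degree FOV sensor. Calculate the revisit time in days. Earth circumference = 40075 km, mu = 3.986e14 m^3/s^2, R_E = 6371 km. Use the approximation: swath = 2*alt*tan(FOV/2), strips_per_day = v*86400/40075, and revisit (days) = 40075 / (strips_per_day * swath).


swath = 2*972.318*tan(0.299324) = 600.1063 km
v = sqrt(mu/r) = 7367.5396 m/s = 7.3675 km/s
strips/day = v*86400/40075 = 7.3675*86400/40075 = 15.8841
coverage/day = strips * swath = 15.8841 * 600.1063 = 9532.1498 km
revisit = 40075 / 9532.1498 = 4.2042 days

4.2042 days


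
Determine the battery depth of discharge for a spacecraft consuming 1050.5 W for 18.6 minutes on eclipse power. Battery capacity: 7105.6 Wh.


E_used = P * t / 60 = 1050.5 * 18.6 / 60 = 325.6550 Wh
DOD = E_used / E_total * 100 = 325.6550 / 7105.6 * 100
DOD = 4.5831 %

4.5831 %


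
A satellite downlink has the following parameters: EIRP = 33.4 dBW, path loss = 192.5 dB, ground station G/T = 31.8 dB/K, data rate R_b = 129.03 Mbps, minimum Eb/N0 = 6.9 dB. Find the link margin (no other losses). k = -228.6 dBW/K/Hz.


C/N0 = EIRP - FSPL + G/T - k = 33.4 - 192.5 + 31.8 - (-228.6)
C/N0 = 101.3000 dB-Hz
R_b = 129.03 Mbps = 1.2903e+08 bps -> 10*log10(R_b) = 81.1069 dB-Hz
Eb/N0 = C/N0 - 10*log10(R_b) = 101.3000 - 81.1069 = 20.1931 dB
Margin = Eb/N0 - Eb/N0_req = 20.1931 - 6.9 = 13.2931 dB (link closes)

13.2931 dB


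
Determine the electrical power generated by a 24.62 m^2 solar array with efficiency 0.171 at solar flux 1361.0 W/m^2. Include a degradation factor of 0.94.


P = area * eta * S * degradation
P = 24.62 * 0.171 * 1361.0 * 0.94
P = 5386.0470 W

5386.0470 W


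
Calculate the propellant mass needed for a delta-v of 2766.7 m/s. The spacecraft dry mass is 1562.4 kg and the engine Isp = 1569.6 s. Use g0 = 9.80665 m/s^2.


ve = Isp * g0 = 1569.6 * 9.80665 = 15392.517840 m/s
mass ratio = exp(dv/ve) = exp(2766.7/15392.517840) = 1.19690993
m_prop = m_dry * (mr - 1) = 1562.4 * (1.19690993 - 1)
m_prop = 307.6521 kg

307.6521 kg


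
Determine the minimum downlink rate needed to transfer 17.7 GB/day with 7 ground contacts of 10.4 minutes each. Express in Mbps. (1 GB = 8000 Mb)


total contact time = 7 * 10.4 * 60 = 4368.0000 s
data = 17.7 GB = 141600.0000 Mb
rate = 141600.0000 / 4368.0000 = 32.4176 Mbps

32.4176 Mbps


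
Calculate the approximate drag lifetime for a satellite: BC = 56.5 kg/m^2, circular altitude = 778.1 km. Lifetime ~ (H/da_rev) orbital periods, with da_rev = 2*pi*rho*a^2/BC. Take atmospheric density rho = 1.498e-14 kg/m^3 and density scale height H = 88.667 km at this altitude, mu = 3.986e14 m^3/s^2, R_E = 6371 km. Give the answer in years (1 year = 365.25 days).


a = R_E + alt = 7149.1000 km = 7.1491e+06 m
da_rev = 2*pi*rho*a^2/BC = 2*pi*1.498e-14*(7.1491e+06)^2/56.5 = 0.0851424176 m per revolution
N = H/da_rev = 88667.0000 m / 0.0851424176 m = 1.0413963e+06 revolutions
P = 2*pi*sqrt(a^3/mu) = 6015.7292 s
lifetime = N*P = 1.0413963e+06 * 6015.7292 = 6.2647582e+09 s = 72508.7759 days
years = 72508.7759 / 365.25 = 198.5182 years

198.5182 years


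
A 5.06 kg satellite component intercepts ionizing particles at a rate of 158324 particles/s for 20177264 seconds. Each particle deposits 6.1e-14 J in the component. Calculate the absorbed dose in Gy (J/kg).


Total energy deposited = rate * time * E_per
  = 158324 * 20177264 * 6.1e-14 = 0.1948673 J
Dose = E_total / mass = 0.1948673 / 5.06
Dose = 0.03851131 Gy

0.0385 Gy


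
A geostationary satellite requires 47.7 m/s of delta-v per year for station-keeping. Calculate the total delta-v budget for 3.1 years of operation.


dV = rate * years = 47.7 * 3.1
dV = 147.8700 m/s

147.8700 m/s


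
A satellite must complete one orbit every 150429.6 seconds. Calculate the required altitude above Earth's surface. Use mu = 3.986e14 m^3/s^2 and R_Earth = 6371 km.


T = 150429.6 s
r = (mu*T^2/(4*pi^2))^(1/3) = (3.986e14 * 150429.6^2 / (4*pi^2))^(1/3)
r = 6.1133799e+07 m = 61133.7992 km
alt = r - R_E = 61133.7992 - 6371 = 54762.7992 km

54762.7992 km


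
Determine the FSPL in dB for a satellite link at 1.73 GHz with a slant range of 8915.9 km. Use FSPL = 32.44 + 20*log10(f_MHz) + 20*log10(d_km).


f = 1.73 GHz = 1730.0000 MHz
d = 8915.9 km
FSPL = 32.44 + 20*log10(1730.0000) + 20*log10(8915.9)
FSPL = 32.44 + 64.7609 + 79.0033
FSPL = 176.2042 dB

176.2042 dB


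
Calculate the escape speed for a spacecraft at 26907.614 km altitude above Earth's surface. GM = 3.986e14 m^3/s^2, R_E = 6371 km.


r = 6371.0 + 26907.614 = 33278.6140 km = 3.3278614e+07 m
v_esc = sqrt(2*mu/r) = sqrt(2*3.986e14 / 3.3278614e+07)
v_esc = 4894.4177 m/s = 4.8944 km/s

4.8944 km/s


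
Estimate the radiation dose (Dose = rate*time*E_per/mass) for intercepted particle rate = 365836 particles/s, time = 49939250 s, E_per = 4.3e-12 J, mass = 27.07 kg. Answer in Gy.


Total energy deposited = rate * time * E_per
  = 365836 * 49939250 * 4.3e-12 = 78.5592 J
Dose = E_total / mass = 78.5592 / 27.07
Dose = 2.9021 Gy

2.9021 Gy


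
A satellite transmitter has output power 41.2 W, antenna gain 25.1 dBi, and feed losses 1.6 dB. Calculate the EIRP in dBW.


Pt = 41.2 W = 16.1490 dBW
EIRP = Pt_dBW + Gt - losses = 16.1490 + 25.1 - 1.6 = 39.6490 dBW

39.6490 dBW


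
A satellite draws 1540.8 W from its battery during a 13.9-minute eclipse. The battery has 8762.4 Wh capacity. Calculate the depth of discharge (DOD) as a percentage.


E_used = P * t / 60 = 1540.8 * 13.9 / 60 = 356.9520 Wh
DOD = E_used / E_total * 100 = 356.9520 / 8762.4 * 100
DOD = 4.0737 %

4.0737 %


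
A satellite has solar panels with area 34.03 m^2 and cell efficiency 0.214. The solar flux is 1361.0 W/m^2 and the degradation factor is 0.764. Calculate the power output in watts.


P = area * eta * S * degradation
P = 34.03 * 0.214 * 1361.0 * 0.764
P = 7572.2894 W

7572.2894 W


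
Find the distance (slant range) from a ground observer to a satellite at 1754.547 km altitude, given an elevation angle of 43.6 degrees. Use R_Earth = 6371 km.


h = 1754.547 km, el = 43.6 deg
d = -R_E*sin(el) + sqrt((R_E*sin(el))^2 + 2*R_E*h + h^2)
d = -6371.0000*sin(0.7609636) + sqrt((6371.0000*0.6896195)^2 + 2*6371.0000*1754.547 + 1754.547^2)
d = 2295.1031 km

2295.1031 km


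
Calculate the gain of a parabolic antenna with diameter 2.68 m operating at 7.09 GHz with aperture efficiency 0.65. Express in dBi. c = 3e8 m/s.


lambda = c/f = 3e8 / 7.09e+09 = 0.04231312 m
G = eta*(pi*D/lambda)^2 = 0.65*(pi*2.68/0.04231312)^2
G = 25735.5024 (linear)
G = 10*log10(25735.5024) = 44.1053 dBi

44.1053 dBi


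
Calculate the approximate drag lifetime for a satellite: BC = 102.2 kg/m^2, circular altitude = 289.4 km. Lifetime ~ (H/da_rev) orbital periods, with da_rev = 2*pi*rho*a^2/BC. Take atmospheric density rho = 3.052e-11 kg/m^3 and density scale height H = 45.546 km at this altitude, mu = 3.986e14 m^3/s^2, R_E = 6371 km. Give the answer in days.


a = R_E + alt = 6660.4000 km = 6.6604e+06 m
da_rev = 2*pi*rho*a^2/BC = 2*pi*3.052e-11*(6.6604e+06)^2/102.2 = 83.236561 m per revolution
N = H/da_rev = 45546.0000 m / 83.236561 m = 547.1874 revolutions
P = 2*pi*sqrt(a^3/mu) = 5409.5569 s
lifetime = N*P = 547.1874 * 5409.5569 = 2.9600415e+06 s = 34.2597 days

34.2597 days


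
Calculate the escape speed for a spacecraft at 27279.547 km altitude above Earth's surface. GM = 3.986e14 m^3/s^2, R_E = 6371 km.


r = 6371.0 + 27279.547 = 33650.5470 km = 3.3650547e+07 m
v_esc = sqrt(2*mu/r) = sqrt(2*3.986e14 / 3.3650547e+07)
v_esc = 4867.2940 m/s = 4.8673 km/s

4.8673 km/s


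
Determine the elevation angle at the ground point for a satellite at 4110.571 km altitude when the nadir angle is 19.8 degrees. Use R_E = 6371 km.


r = R_E + alt = 10481.5710 km
Law of sines in the satellite / Earth-center / ground-point triangle:
  sin(nadir)/R_E = sin(90 + el)/r  =>  cos(el) = (r/R_E)*sin(nadir)
cos(el) = (10481.5710 / 6371.0000) * sin(19.8 deg) = 0.5572917
el = arccos(0.5572917) = 56.1313 deg
(Earth-central angle = 90 - nadir - el = 14.0687 deg)

56.1313 degrees


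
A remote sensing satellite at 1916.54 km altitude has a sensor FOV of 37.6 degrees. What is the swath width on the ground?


FOV = 37.6 deg = 0.6562438 rad
swath = 2 * alt * tan(FOV/2) = 2 * 1916.54 * tan(0.3281219)
swath = 2 * 1916.54 * 0.3404278
swath = 1304.8869 km

1304.8869 km


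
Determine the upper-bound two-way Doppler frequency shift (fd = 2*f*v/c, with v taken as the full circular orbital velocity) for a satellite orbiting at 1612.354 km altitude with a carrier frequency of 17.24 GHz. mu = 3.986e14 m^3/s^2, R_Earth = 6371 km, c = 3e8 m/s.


r = 7.983354e+06 m
v = sqrt(mu/r) = 7066.0378 m/s (worst-case radial velocity)
f = 17.24 GHz = 1.724e+10 Hz
fd = 2*f*v/c = 2*1.724e+10*7066.0378/3.0e+08
fd = 812123.2725 Hz

812123.2725 Hz


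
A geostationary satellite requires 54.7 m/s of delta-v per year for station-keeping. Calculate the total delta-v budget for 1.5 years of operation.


dV = rate * years = 54.7 * 1.5
dV = 82.0500 m/s

82.0500 m/s


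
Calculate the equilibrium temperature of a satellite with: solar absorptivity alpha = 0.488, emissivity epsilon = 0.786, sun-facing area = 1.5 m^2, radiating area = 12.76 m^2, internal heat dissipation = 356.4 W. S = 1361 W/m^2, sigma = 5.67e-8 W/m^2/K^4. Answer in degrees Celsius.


Numerator = alpha*S*A_sun + Q_int = 0.488*1361*1.5 + 356.4 = 1352.6520 W
Denominator = eps*sigma*A_rad = 0.786*5.67e-8*12.76 = 5.6866471e-07 W/K^4
T^4 = 2.3786459e+09 K^4
T = 220.8424 K = -52.3076 C

-52.3076 degrees Celsius


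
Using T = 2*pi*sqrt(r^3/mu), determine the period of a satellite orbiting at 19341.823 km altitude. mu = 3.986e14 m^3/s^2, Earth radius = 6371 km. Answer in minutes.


r = 25712.8230 km = 2.5712823e+07 m
T = 2*pi*sqrt(r^3/mu) = 2*pi*sqrt(1.7000014e+22 / 3.986e14)
T = 41033.2448 s = 683.8874 min

683.8874 minutes


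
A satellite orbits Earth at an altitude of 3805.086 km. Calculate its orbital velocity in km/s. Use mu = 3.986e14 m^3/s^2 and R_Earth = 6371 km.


r = R_E + alt = 6371.0 + 3805.086 = 10176.0860 km = 1.0176086e+07 m
v = sqrt(mu/r) = sqrt(3.986e14 / 1.0176086e+07) = 6258.6154 m/s = 6.2586 km/s

6.2586 km/s


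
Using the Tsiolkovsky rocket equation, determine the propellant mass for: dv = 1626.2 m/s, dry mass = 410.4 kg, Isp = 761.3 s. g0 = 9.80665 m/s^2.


ve = Isp * g0 = 761.3 * 9.80665 = 7465.802645 m/s
mass ratio = exp(dv/ve) = exp(1626.2/7465.802645) = 1.24336305
m_prop = m_dry * (mr - 1) = 410.4 * (1.24336305 - 1)
m_prop = 99.8762 kg

99.8762 kg


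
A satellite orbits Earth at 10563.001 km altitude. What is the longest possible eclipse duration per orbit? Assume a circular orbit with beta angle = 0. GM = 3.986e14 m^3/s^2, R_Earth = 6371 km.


r = 16934.0010 km
T = 365.5101 min
Eclipse fraction = arcsin(R_E/r)/pi = arcsin(6371.0000/16934.0010)/pi
= arcsin(0.3762253)/pi = 0.1227781
Eclipse duration = 0.1227781 * 365.5101 = 44.8766 min

44.8766 minutes


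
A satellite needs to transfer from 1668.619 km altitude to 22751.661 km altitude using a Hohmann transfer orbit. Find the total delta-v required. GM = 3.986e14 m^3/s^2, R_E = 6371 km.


r1 = 8039.6190 km = 8.039619e+06 m
r2 = 29122.6610 km = 2.9122661e+07 m
dv1 = sqrt(mu/r1)*(sqrt(2*r2/(r1+r2)) - 1) = 1773.8927 m/s
dv2 = sqrt(mu/r2)*(1 - sqrt(2*r1/(r1+r2))) = 1266.0673 m/s
total dv = |dv1| + |dv2| = 1773.8927 + 1266.0673 = 3039.9600 m/s = 3.0400 km/s

3.0400 km/s


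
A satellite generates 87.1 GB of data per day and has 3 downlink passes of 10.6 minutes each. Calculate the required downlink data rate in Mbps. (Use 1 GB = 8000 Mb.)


total contact time = 3 * 10.6 * 60 = 1908.0000 s
data = 87.1 GB = 696800.0000 Mb
rate = 696800.0000 / 1908.0000 = 365.1992 Mbps

365.1992 Mbps


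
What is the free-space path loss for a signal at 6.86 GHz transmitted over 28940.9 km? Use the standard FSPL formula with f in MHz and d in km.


f = 6.86 GHz = 6860.0000 MHz
d = 28940.9 km
FSPL = 32.44 + 20*log10(6860.0000) + 20*log10(28940.9)
FSPL = 32.44 + 76.7265 + 89.2302
FSPL = 198.3967 dB

198.3967 dB


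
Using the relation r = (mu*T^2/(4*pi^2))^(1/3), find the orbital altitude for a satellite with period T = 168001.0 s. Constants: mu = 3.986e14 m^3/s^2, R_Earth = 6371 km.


T = 168001.0 s
r = (mu*T^2/(4*pi^2))^(1/3) = (3.986e14 * 168001.0^2 / (4*pi^2))^(1/3)
r = 6.5806243e+07 m = 65806.2430 km
alt = r - R_E = 65806.2430 - 6371 = 59435.2430 km

59435.2430 km
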